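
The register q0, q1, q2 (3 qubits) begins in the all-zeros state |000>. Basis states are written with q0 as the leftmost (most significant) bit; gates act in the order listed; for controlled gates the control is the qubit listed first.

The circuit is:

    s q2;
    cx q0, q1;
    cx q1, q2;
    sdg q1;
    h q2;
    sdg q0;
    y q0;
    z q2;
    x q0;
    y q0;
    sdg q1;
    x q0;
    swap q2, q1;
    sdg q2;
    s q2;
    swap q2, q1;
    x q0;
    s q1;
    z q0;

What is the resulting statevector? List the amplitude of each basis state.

After the circuit, the state carries amplitude sqrt(2)/2 on |100>, -sqrt(2)/2 on |101>, and 0 on every other basis state. Key observation: steps 11-18 multiply out to the identity, so the circuit reduces to the remaining gates.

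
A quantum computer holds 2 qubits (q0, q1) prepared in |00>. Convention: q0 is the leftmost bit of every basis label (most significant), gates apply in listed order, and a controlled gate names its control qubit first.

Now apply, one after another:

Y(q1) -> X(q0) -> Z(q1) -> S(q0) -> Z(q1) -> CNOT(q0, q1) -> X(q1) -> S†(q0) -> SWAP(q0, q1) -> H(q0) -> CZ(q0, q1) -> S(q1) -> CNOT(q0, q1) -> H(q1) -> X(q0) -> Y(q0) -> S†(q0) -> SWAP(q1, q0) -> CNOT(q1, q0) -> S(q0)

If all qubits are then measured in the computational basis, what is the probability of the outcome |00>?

The probability of measuring |00> is 1/4.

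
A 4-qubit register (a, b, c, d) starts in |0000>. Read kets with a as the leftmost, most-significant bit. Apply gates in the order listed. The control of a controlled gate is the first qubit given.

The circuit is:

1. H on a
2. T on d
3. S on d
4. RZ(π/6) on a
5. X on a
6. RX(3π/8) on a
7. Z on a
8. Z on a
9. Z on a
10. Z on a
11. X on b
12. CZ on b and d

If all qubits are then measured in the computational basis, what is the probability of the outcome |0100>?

Outcome |0100> occurs with probability 1/2 - sqrt(sqrt(2) + 2)/8.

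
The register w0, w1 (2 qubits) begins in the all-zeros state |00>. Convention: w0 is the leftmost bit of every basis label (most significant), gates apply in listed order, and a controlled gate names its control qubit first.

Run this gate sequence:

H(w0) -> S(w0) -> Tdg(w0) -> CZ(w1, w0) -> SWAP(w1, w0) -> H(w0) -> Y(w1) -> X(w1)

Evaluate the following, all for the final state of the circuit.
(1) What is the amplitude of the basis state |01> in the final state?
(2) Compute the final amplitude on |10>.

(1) |01> carries amplitude -exp(3*I*pi/4)/2 in the final state.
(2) The amplitude on |10> is I/2.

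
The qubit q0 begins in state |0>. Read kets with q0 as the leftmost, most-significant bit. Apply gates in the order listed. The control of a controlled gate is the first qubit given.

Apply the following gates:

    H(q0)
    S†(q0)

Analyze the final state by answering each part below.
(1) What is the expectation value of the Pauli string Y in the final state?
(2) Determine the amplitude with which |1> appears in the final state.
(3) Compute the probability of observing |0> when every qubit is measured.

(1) The expectation value of Y is -1.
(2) |1> carries amplitude -sqrt(2)*I/2 in the final state.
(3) The probability of measuring |0> is 1/2.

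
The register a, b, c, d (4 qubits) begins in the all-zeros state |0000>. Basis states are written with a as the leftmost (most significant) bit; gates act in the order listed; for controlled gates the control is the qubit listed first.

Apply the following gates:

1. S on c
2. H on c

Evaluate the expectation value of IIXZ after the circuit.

In the final state, IIXZ has expectation 1.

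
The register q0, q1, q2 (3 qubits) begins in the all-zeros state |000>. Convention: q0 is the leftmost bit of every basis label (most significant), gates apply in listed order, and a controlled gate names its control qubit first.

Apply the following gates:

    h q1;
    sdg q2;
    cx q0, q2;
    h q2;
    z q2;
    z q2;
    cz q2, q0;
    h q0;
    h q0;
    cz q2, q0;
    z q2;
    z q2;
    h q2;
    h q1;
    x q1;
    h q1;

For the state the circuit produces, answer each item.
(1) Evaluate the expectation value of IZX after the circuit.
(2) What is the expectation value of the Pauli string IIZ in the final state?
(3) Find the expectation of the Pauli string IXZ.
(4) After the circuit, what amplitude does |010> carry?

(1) The expectation value of IZX is 0. Key observation: the block from step 5 through step 12 cancels to the identity and can be dropped.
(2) In the final state, IIZ has expectation 1.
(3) The observable IXZ averages to -1.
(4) The final state's coefficient on |010> equals -sqrt(2)/2.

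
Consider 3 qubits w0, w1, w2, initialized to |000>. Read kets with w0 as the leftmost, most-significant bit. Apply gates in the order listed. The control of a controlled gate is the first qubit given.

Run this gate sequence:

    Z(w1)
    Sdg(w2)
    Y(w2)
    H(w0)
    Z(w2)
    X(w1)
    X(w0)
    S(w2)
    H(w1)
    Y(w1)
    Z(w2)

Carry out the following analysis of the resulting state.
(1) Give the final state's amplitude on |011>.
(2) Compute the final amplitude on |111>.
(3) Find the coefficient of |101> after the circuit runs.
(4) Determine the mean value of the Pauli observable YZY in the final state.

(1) |011> carries amplitude -I/2 in the final state.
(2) The amplitude on |111> is -I/2.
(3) |101> carries amplitude -I/2 in the final state.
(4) The observable YZY averages to 0.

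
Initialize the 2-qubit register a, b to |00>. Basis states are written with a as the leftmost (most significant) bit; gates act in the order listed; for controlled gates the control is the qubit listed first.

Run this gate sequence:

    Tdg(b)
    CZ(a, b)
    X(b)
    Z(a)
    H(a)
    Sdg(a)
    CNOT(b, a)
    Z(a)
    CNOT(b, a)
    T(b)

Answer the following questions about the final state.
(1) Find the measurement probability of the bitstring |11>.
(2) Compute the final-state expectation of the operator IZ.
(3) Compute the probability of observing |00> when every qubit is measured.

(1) The probability of measuring |11> is 1/2.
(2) The observable IZ averages to -1.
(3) The probability of measuring |00> is 0.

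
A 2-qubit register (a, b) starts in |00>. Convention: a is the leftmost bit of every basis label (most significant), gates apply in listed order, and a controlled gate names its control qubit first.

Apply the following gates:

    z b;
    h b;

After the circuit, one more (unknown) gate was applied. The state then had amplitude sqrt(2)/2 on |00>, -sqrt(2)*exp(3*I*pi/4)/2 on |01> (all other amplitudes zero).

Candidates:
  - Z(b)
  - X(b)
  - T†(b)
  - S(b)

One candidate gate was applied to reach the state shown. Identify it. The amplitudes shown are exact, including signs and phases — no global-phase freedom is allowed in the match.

The applied gate was T†(b).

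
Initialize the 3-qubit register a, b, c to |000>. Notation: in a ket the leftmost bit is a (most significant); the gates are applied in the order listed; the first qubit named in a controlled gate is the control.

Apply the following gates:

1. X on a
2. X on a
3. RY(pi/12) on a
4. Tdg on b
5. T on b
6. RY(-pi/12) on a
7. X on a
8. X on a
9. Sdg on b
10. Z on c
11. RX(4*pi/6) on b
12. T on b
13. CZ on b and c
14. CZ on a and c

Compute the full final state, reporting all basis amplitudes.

The resulting statevector has amplitude 1/2 on |000>, -sqrt(3)*exp(3*I*pi/4)/2 on |010>, and 0 on every other basis state. Key observation: steps 1-8 multiply out to the identity, so the circuit reduces to the remaining gates.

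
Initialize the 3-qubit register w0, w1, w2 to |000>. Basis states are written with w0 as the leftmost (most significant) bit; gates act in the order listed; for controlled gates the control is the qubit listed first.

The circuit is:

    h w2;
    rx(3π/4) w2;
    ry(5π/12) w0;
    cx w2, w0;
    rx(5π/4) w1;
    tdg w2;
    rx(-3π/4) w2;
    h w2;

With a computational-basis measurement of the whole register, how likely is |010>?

Outcome |010> occurs with probability sqrt(6)/64 + sqrt(3)/32 + 5*sqrt(2)/64 + 5/32.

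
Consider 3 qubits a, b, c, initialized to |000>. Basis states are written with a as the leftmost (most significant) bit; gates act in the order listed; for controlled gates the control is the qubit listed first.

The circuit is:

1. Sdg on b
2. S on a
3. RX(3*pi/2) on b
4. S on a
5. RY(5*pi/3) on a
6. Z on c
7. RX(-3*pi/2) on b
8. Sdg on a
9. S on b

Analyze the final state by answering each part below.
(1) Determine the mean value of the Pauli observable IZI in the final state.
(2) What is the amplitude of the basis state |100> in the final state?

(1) In the final state, IZI has expectation 1.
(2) The amplitude on |100> is -I/2.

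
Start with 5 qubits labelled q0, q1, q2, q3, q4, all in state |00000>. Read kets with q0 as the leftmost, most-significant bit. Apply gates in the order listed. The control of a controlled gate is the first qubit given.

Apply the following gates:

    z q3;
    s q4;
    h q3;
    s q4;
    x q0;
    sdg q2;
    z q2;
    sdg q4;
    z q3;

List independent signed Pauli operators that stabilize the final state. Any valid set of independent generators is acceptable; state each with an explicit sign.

The stabilizer group can be generated by -IIIXI, -ZIIII, +IZIII, +IIZII, +IIIIZ, among other valid generating sets.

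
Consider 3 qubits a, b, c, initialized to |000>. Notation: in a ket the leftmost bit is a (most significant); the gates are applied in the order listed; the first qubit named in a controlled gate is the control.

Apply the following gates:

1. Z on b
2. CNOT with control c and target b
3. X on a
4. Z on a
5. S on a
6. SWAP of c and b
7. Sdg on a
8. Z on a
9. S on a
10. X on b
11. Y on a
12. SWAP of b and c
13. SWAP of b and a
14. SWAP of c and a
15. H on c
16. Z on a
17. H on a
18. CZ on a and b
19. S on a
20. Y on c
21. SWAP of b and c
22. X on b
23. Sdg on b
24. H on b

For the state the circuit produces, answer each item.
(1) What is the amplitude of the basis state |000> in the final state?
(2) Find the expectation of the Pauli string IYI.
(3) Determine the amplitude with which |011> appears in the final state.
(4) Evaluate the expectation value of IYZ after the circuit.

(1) The final state's coefficient on |000> equals sqrt(2)*(1 - I)/4.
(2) In the final state, IYI has expectation -1.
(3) |011> carries amplitude 0 in the final state.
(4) The expectation value of IYZ is -1.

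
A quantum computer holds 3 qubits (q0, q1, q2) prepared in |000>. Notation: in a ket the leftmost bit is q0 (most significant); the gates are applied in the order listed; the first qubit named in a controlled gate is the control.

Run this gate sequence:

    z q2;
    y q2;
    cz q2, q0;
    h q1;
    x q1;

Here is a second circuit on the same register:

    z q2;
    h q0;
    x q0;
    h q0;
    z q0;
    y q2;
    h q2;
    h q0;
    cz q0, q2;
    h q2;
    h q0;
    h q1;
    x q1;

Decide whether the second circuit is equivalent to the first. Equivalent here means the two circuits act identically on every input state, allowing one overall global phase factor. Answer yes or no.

No, they are not equivalent — no single phase factor reconciles the two unitaries.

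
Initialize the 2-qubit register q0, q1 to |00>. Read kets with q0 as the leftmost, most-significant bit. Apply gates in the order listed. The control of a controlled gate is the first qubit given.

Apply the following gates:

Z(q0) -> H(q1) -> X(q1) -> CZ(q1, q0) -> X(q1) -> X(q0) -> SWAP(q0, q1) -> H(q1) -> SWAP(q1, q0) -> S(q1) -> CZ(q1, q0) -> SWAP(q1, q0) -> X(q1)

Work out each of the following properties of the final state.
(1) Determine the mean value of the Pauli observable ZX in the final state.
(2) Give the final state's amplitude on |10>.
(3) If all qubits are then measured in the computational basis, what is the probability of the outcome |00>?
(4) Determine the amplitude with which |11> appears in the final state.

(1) The expectation value of ZX is -1.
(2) The final state's coefficient on |10> equals I/2.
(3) The probability of measuring |00> is 1/4.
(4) |11> carries amplitude I/2 in the final state.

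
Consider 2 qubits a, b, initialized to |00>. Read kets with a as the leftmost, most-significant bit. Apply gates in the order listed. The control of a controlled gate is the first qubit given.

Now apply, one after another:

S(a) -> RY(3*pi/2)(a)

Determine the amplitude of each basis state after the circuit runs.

After the circuit, the state carries amplitude -sqrt(2)/2 on |00>, 0 on |01>, sqrt(2)/2 on |10>, 0 on |11>.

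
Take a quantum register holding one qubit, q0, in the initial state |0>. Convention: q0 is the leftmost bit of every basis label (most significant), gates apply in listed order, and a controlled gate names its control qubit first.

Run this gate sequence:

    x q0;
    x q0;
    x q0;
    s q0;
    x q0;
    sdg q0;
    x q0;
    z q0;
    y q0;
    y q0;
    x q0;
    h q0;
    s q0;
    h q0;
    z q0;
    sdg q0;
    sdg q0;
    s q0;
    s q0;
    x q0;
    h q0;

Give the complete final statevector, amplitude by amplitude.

The final amplitudes are sqrt(2)/2 on |0>, sqrt(2)*I/2 on |1>. Key observation: the block from step 16 through step 19 cancels to the identity and can be dropped.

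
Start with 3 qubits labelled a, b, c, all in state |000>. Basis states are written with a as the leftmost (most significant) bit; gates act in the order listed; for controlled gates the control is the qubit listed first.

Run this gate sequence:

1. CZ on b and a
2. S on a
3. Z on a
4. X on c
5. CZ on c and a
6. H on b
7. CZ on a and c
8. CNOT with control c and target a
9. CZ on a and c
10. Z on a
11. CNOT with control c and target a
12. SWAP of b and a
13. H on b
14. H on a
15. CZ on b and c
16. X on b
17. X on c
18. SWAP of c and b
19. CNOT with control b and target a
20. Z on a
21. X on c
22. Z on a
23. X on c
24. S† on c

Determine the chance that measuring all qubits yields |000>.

A full measurement returns |000> with probability 1/2.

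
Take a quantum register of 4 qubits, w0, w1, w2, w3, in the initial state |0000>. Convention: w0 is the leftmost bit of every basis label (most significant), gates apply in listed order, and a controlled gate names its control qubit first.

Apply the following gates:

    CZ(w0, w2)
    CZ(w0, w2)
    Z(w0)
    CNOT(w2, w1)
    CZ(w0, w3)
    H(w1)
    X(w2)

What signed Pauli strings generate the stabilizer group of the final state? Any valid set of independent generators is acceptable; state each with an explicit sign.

The stabilizer group can be generated by +IXII, +ZIII, -IIZI, +IIIZ, among other valid generating sets. Key observation: the block from step 1 through step 2 cancels to the identity and can be dropped.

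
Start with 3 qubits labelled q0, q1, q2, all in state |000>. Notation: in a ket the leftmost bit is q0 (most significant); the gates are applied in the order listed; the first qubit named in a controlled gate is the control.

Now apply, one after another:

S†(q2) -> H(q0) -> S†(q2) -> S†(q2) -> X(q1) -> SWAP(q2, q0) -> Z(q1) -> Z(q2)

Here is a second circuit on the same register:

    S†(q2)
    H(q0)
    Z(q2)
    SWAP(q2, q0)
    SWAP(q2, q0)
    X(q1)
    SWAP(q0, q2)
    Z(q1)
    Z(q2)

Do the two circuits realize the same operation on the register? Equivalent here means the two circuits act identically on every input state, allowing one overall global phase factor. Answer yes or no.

Yes — the two circuits implement the same unitary up to a global phase.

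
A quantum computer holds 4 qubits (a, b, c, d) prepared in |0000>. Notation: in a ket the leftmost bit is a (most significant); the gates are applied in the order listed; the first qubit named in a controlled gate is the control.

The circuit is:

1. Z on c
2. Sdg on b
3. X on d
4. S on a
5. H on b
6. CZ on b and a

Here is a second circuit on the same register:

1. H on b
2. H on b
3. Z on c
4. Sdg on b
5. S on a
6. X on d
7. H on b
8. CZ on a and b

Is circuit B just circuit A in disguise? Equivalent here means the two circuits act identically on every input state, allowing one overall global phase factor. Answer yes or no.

Yes — the two circuits implement the same unitary up to a global phase.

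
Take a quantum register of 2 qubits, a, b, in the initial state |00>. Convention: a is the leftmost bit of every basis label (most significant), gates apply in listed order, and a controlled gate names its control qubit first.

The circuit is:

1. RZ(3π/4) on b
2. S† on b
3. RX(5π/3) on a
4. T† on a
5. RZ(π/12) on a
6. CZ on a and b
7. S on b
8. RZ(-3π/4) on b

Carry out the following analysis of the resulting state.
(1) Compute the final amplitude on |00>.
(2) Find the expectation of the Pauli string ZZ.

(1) The amplitude on |00> is sqrt(3)*exp(23*I*pi/24)/2.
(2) In the final state, ZZ has expectation 1/2.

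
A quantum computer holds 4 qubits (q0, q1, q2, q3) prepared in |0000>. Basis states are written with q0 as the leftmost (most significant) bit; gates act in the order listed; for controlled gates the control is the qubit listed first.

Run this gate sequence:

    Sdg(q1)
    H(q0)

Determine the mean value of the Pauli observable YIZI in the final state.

In the final state, YIZI has expectation 0.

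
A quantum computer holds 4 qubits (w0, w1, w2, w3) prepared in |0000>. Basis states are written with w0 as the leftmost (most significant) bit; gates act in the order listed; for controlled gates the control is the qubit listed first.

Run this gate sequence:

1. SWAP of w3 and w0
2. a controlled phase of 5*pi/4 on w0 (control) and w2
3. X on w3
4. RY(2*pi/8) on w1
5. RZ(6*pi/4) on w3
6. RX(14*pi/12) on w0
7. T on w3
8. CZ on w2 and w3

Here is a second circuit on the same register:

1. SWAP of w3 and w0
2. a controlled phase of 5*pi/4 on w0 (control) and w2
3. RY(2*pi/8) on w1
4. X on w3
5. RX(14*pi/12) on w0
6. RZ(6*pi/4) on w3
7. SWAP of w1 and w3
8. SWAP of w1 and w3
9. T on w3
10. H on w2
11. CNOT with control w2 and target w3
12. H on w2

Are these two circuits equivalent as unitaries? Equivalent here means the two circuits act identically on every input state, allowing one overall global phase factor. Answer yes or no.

No — the two circuits implement different unitaries, even allowing a global phase.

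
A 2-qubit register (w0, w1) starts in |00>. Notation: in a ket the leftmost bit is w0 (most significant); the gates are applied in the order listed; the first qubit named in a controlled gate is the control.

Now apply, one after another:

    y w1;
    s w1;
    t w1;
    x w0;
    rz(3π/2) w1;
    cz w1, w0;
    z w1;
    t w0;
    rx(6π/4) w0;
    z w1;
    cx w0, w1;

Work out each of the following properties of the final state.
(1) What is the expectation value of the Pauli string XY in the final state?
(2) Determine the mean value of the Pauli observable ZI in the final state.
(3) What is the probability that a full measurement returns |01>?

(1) The expectation value of XY is 1.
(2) The observable ZI averages to 0.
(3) Outcome |01> occurs with probability 1/2.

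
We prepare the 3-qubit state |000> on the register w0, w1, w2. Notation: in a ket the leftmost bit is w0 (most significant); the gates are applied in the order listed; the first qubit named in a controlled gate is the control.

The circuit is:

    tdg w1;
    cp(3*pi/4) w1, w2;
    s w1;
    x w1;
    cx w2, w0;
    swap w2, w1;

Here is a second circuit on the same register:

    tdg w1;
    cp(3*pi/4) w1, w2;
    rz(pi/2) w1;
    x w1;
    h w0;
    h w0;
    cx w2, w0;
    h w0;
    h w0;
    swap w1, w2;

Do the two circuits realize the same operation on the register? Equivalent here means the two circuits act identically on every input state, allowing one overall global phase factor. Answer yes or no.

Yes — the two circuits implement the same unitary up to a global phase.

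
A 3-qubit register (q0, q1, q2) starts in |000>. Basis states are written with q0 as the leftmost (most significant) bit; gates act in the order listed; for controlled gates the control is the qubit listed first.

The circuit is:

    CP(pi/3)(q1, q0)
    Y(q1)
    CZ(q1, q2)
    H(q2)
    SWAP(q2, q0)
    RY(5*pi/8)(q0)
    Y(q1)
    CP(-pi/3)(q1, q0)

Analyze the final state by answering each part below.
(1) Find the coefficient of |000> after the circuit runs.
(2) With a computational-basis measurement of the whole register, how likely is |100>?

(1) The amplitude on |000> is -sin(pi/16).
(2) A full measurement returns |100> with probability sqrt(sqrt(2) + 2)/4 + 1/2.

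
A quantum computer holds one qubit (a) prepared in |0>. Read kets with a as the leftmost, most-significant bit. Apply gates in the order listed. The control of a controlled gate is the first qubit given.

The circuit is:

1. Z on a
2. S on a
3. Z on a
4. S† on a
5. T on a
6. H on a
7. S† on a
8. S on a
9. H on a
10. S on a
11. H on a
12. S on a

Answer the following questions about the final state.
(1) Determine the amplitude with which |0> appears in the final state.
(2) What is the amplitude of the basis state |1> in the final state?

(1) The final state's coefficient on |0> equals sqrt(2)/2.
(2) The amplitude on |1> is sqrt(2)*I/2.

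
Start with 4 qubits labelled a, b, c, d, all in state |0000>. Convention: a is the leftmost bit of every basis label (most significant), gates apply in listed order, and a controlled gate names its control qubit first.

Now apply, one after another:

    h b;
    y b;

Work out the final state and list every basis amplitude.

The resulting statevector has amplitude -sqrt(2)*I/2 on |0000>, sqrt(2)*I/2 on |0100>, and 0 on every other basis state.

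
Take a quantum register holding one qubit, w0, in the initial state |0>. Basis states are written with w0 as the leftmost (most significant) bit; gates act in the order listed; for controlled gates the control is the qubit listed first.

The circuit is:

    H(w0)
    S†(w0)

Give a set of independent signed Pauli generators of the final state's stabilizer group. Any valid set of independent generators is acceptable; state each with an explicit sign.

The stabilizer group can be generated by -Y, among other valid generating sets.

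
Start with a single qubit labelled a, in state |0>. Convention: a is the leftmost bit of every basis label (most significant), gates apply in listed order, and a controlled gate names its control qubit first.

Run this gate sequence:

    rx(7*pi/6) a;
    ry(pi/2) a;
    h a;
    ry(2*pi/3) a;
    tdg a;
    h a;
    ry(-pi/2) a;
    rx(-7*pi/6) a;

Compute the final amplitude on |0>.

The amplitude on |0> is (-2 - sqrt(3) - sqrt(3)*I - (-sqrt(3) + 2 + sqrt(3)*I)*exp(I*pi/4))*exp(3*I*pi/4)/8.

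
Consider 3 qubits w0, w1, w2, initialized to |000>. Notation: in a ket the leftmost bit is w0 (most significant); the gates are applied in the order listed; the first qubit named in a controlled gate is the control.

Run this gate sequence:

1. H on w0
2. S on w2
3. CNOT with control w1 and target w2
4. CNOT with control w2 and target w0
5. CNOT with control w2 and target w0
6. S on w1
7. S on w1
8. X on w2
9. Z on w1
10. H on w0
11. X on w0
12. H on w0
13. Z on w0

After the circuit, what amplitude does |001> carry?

The final state's coefficient on |001> equals sqrt(2)/2.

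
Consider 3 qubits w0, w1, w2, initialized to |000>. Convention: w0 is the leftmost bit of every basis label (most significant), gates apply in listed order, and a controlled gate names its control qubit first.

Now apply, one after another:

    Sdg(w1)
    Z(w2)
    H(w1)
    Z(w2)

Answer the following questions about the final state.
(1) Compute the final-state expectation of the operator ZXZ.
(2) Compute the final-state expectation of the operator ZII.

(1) The expectation value of ZXZ is 1.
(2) The expectation value of ZII is 1.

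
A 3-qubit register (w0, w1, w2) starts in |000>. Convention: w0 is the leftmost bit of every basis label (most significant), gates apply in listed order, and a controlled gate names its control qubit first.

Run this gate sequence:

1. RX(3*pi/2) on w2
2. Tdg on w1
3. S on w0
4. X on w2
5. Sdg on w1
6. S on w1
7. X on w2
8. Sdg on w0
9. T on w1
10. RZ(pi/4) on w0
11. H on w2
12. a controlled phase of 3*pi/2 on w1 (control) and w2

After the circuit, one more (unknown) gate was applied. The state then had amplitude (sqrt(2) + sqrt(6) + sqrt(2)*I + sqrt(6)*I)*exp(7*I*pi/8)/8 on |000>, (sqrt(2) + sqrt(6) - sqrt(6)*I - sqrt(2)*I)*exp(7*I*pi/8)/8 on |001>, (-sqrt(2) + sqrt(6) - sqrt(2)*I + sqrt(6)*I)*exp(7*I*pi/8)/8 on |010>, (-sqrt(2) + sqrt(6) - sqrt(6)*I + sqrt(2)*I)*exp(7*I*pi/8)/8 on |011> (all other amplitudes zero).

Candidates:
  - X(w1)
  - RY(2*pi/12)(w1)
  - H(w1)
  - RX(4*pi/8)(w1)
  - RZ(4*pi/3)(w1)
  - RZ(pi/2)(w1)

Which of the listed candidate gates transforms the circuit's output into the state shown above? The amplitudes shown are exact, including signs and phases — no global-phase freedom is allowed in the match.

The applied gate was RY(2*pi/12)(w1).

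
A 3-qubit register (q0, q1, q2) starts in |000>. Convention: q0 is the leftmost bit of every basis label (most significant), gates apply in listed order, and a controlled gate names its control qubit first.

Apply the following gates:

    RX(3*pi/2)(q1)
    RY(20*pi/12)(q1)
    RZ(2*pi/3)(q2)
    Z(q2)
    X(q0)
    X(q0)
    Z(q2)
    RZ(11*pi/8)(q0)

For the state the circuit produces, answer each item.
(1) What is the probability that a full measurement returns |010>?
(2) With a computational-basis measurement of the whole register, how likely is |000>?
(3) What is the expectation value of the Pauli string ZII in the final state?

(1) A full measurement returns |010> with probability 1/2. Key observation: gates 4-7 undo each other exactly, leaving only the rest of the circuit to track.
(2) Outcome |000> occurs with probability 1/2.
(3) The observable ZII averages to 1.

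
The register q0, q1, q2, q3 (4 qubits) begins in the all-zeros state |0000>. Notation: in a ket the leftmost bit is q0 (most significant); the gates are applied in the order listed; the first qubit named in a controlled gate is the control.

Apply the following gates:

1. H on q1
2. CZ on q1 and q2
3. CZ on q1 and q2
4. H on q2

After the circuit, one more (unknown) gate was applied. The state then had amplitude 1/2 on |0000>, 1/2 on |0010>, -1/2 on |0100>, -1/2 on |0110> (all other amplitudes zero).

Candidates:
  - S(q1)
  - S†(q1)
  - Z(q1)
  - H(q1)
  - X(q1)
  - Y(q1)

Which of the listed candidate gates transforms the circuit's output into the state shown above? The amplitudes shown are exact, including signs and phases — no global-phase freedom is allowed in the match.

The applied gate was Z(q1).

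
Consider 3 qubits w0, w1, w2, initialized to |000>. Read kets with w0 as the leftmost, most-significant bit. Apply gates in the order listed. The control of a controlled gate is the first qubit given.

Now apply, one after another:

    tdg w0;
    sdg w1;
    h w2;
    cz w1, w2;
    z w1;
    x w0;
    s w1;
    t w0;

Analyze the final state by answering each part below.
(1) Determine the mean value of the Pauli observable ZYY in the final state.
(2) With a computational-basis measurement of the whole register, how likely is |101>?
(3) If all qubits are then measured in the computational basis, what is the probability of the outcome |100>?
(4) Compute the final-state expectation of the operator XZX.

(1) The observable ZYY averages to 0.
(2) Outcome |101> occurs with probability 1/2.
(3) The probability of measuring |100> is 1/2.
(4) The observable XZX averages to 0.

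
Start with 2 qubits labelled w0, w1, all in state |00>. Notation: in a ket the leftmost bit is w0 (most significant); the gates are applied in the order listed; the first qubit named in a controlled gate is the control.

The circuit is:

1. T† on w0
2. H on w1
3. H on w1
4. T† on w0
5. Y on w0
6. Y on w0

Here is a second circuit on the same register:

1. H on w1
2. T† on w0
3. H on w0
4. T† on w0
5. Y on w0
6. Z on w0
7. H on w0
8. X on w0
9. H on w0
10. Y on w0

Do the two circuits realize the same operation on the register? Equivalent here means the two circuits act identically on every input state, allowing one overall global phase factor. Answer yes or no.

No — the two circuits implement different unitaries, even allowing a global phase.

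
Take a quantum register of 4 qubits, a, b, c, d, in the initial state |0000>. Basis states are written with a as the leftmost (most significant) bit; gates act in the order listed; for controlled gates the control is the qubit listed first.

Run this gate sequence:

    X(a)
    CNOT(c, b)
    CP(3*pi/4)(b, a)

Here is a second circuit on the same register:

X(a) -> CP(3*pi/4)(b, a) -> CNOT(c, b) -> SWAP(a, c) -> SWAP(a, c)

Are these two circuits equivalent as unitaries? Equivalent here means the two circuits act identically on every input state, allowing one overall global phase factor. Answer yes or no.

No: there is an input state on which the two circuits produce genuinely different outputs (not merely differing by a phase).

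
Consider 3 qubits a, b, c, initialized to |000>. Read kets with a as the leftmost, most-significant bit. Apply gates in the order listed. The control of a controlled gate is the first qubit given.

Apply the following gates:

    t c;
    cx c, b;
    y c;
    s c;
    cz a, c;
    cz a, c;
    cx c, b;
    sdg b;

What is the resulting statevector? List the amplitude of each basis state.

After the circuit, the state carries amplitude I on |011>, and 0 on every other basis state.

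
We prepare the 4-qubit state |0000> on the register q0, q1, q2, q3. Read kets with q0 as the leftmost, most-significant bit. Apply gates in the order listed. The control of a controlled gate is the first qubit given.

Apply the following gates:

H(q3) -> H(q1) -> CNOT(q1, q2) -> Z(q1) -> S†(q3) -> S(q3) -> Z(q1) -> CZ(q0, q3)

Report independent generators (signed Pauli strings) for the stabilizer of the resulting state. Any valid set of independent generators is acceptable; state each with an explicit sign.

One valid set of independent stabilizer generators is +IXXI, +IIIX, +ZIII, +IZZI (any independent generating set of the same group is equally correct).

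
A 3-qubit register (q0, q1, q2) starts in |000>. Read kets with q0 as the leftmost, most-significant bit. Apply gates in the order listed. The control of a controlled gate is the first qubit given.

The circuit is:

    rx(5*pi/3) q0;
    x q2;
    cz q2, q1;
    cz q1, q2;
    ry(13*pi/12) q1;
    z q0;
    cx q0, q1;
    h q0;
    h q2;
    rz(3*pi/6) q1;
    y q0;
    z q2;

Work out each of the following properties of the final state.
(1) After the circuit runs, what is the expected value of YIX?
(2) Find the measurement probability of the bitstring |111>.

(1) In the final state, YIX has expectation -3*sqrt(2)/8 + sqrt(6)/8.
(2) Outcome |111> occurs with probability sqrt(2)/64 + sqrt(6)/64 + 1/8.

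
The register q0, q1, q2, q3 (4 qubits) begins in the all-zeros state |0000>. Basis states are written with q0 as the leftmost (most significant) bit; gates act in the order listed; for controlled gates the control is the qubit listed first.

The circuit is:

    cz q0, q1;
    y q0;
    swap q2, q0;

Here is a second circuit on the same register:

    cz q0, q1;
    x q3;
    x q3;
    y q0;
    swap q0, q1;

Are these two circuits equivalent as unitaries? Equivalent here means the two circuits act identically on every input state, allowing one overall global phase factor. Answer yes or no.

No — the two circuits implement different unitaries, even allowing a global phase.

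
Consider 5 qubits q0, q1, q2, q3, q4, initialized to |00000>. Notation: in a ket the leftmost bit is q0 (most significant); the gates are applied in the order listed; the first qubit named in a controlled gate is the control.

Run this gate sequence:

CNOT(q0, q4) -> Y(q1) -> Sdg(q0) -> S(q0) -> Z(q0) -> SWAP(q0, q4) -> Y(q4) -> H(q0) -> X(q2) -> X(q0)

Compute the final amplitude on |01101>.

The final state's coefficient on |01101> equals -sqrt(2)/2.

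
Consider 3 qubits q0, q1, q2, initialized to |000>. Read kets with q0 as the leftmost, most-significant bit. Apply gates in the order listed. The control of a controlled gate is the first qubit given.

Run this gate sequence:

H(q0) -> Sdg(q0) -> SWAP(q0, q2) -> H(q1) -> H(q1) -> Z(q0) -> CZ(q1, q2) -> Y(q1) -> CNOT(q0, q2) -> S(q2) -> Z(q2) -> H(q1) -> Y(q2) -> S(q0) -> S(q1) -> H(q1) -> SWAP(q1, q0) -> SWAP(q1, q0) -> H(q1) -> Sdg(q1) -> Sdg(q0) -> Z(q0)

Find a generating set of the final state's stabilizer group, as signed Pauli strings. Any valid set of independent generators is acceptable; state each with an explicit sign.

The stabilizer group can be generated by -IXI, +IIX, +ZII, among other valid generating sets. Key observation: steps 14-21 multiply out to the identity, so the circuit reduces to the remaining gates.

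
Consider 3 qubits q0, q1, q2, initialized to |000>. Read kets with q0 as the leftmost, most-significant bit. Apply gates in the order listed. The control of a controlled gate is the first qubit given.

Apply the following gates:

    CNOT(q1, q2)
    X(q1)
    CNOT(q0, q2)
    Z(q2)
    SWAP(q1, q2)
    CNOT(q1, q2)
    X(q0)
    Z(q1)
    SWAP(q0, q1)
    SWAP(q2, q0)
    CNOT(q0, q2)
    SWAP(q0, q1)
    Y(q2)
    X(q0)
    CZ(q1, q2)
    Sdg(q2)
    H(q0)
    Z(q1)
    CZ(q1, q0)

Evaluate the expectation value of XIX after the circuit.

The expectation value of XIX is 0.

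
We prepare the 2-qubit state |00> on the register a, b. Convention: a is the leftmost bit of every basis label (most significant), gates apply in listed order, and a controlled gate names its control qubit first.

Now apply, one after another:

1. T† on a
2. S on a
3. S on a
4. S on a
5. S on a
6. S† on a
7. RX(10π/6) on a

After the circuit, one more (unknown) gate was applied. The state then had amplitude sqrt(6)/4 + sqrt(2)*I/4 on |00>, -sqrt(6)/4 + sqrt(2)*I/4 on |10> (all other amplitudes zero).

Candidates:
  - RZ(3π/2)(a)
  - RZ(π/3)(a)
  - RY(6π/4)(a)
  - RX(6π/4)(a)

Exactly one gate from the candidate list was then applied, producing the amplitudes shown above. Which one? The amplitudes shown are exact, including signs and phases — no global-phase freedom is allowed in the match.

The unique candidate consistent with the amplitudes is RY(6π/4)(a). Key observation: the block from step 2 through step 5 cancels to the identity and can be dropped.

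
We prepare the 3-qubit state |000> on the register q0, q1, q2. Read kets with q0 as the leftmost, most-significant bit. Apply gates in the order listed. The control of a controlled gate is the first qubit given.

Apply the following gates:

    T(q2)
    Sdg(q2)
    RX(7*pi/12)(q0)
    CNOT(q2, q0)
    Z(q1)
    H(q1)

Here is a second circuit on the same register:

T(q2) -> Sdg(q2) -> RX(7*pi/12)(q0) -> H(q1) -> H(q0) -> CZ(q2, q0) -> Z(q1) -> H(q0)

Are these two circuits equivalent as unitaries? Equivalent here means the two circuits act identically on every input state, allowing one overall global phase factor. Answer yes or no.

No, they are not equivalent — no single phase factor reconciles the two unitaries.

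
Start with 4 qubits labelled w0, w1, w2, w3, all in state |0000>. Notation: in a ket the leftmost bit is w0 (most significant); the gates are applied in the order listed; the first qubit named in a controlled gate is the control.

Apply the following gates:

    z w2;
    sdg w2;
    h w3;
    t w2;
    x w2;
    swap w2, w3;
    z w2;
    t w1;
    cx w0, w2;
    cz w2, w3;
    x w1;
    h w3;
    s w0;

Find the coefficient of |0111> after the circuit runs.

The final state's coefficient on |0111> equals -1/2.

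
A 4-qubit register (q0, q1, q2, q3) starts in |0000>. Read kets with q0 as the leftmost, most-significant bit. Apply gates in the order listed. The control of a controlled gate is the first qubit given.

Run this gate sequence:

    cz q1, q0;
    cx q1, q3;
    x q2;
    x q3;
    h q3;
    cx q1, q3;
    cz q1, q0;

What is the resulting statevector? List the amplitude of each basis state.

After the circuit, the state carries amplitude sqrt(2)/2 on |0010>, -sqrt(2)/2 on |0011>, and 0 on every other basis state.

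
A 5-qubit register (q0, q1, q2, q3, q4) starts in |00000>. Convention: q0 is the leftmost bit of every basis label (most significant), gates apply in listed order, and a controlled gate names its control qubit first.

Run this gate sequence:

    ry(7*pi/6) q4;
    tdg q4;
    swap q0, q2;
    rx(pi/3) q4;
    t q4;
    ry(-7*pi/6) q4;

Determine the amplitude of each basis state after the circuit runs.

After the circuit, the state carries amplitude sqrt(3)/2 + sqrt(2)*I/8 on |00000>, (-2 + sqrt(3) - 2*I - sqrt(3)*I)*exp(3*I*pi/4)/8 on |00001>, and 0 on every other basis state.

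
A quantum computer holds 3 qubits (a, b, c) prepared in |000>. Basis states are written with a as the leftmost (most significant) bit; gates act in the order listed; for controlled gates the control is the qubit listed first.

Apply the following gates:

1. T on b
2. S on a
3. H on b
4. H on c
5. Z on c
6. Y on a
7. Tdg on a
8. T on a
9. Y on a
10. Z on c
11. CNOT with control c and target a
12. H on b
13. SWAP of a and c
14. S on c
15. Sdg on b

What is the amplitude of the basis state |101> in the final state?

The final state's coefficient on |101> equals sqrt(2)*I/2. Key observation: gates 5-10 undo each other exactly, leaving only the rest of the circuit to track.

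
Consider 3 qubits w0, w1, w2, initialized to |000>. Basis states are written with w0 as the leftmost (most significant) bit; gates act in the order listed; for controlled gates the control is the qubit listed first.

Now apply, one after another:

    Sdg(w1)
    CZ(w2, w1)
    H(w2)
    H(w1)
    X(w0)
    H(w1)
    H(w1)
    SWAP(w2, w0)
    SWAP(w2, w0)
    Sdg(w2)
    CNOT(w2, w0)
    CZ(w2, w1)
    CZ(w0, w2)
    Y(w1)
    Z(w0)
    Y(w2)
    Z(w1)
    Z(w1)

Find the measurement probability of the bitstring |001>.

A full measurement returns |001> with probability 0. Key observation: steps 8-9 multiply out to the identity, so the circuit reduces to the remaining gates.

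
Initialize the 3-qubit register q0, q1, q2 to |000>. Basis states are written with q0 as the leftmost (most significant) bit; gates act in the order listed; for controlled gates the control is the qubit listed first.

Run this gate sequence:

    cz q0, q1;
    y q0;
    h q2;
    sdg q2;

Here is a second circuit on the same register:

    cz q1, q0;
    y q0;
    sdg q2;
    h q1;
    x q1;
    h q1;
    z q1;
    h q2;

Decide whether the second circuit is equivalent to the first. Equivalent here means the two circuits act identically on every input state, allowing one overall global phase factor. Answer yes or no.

No, they are not equivalent — no single phase factor reconciles the two unitaries.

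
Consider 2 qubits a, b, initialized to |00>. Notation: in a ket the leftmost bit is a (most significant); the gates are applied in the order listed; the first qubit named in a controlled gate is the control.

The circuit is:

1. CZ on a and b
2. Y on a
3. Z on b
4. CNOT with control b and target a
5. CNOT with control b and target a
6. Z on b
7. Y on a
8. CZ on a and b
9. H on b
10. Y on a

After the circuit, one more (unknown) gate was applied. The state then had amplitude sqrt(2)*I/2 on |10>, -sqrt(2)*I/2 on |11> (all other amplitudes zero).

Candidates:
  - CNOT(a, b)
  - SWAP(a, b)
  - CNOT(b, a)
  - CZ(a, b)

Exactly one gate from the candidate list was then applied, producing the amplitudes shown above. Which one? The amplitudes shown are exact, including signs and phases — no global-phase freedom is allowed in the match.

It was CZ(a, b) that produced the state shown.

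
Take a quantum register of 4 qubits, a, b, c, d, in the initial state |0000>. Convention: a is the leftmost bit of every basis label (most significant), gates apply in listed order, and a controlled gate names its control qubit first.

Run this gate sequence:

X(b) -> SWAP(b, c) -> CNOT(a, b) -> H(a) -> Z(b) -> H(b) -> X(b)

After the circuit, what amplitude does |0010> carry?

The final state's coefficient on |0010> equals 1/2.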